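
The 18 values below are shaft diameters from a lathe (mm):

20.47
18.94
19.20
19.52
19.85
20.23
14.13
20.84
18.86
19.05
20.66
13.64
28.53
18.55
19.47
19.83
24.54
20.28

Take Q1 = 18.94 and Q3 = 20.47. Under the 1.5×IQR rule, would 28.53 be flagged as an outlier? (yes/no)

IQR = Q3 − Q1 = 20.47 − 18.94 = 1.53.
Lower fence = Q1 − 1.5·IQR = 18.94 − 2.295 = 16.645.
Upper fence = Q3 + 1.5·IQR = 20.47 + 2.295 = 22.765.
28.53 lies above the upper fence.

yes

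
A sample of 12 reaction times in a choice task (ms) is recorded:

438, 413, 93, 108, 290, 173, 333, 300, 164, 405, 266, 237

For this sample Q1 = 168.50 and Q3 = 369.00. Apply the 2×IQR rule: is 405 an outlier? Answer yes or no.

IQR = Q3 − Q1 = 369.00 − 168.50 = 200.50.
Lower fence = Q1 − 2·IQR = 168.50 − 401.00 = -232.50.
Upper fence = Q3 + 2·IQR = 369.00 + 401.00 = 770.00.
405 lies within [-232.50, 770.00].

no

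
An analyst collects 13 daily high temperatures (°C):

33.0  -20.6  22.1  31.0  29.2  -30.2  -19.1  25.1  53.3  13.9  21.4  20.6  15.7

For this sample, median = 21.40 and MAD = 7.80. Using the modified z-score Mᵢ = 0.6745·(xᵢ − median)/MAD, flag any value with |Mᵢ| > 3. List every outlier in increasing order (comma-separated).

-30.2, -20.6, -19.1

|Mᵢ| > 3 ⇔ |xᵢ − 21.40| > 3·7.80/0.6745 = 34.69.
So outliers lie outside [-13.29, 56.09].
-30.2: M = -4.46 → outlier.
-20.6: M = -3.63 → outlier.
-19.1: M = -3.50 → outlier.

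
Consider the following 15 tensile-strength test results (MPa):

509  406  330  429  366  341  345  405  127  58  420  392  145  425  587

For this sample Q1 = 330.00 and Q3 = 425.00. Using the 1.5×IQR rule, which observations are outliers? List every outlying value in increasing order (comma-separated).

58, 127, 145, 587

IQR = Q3 − Q1 = 425.00 − 330.00 = 95.00.
Lower fence = Q1 − 1.5·IQR = 330.00 − 142.50 = 187.50.
Upper fence = Q3 + 1.5·IQR = 425.00 + 142.50 = 567.50.
58 < 187.50 → outlier.
127 < 187.50 → outlier.
145 < 187.50 → outlier.
587 > 567.50 → outlier.
All remaining values lie within [187.50, 567.50].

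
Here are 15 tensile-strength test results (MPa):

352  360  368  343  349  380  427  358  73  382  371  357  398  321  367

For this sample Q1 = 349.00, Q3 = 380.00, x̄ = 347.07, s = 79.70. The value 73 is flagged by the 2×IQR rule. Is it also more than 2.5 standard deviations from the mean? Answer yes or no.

yes

z = (73 − 347.07) / 79.70 = -3.44.
|z| = 3.44 > 2.5.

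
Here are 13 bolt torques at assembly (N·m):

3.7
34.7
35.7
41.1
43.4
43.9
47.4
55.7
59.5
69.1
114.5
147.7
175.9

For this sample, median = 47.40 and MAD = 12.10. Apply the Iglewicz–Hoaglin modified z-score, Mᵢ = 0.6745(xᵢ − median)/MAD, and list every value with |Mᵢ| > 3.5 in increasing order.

114.5, 147.7, 175.9

|Mᵢ| > 3.5 ⇔ |xᵢ − 47.40| > 3.5·12.10/0.6745 = 62.79.
So outliers lie outside [-15.39, 110.19].
114.5: M = 3.74 → outlier.
147.7: M = 5.59 → outlier.
175.9: M = 7.16 → outlier.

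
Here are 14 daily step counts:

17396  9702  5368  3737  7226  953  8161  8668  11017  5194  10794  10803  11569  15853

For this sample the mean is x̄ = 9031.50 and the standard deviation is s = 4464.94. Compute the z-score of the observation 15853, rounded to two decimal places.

z = (15853 − 9031.50) / 4464.94 = 1.53.

1.53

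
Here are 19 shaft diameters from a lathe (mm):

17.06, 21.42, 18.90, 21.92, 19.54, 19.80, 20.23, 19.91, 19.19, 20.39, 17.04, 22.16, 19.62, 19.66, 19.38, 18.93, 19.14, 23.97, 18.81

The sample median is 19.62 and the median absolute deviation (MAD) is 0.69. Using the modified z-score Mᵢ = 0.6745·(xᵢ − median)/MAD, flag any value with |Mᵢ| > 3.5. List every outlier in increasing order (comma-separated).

|Mᵢ| > 3.5 ⇔ |xᵢ − 19.62| > 3.5·0.69/0.6745 = 3.58.
So outliers lie outside [16.04, 23.20].
23.97: M = 4.25 → outlier.

23.97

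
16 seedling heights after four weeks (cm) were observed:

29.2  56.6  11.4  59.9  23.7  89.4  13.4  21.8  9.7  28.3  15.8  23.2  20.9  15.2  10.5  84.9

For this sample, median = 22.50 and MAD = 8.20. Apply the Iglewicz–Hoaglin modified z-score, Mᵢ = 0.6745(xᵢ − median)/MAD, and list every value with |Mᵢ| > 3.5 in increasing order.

84.9, 89.4

|Mᵢ| > 3.5 ⇔ |xᵢ − 22.50| > 3.5·8.20/0.6745 = 42.55.
So outliers lie outside [-20.05, 65.05].
84.9: M = 5.13 → outlier.
89.4: M = 5.50 → outlier.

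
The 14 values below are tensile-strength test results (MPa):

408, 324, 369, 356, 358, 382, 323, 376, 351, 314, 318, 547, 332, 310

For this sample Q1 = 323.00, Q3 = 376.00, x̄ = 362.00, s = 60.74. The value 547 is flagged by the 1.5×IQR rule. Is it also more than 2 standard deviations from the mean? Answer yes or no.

yes

z = (547 − 362.00) / 60.74 = 3.05.
|z| = 3.05 > 2.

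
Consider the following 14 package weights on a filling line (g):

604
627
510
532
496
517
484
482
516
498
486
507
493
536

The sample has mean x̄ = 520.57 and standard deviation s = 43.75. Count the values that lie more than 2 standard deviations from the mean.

1

Cutoffs: x̄ ± 2s = [433.07, 608.07].
Outside the cutoffs: 627.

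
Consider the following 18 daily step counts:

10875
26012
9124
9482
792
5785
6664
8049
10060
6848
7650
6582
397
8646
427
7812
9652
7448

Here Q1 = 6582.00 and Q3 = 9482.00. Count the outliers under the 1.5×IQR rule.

IQR = 2900.00; fences at 6582.00 − 4350.00 = 2232.00 and 9482.00 + 4350.00 = 13832.00.
Outside the cutoffs: 397, 427, 792, 26012.

4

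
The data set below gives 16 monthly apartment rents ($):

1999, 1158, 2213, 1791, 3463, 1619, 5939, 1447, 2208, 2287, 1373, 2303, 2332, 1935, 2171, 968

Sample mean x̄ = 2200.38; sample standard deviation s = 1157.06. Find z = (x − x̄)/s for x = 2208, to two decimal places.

0.01

z = (2208 − 2200.38) / 1157.06 = 0.01.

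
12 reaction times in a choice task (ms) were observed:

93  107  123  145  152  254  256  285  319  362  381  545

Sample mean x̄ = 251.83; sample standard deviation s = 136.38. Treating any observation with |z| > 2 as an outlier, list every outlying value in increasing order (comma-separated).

545

Cutoffs at x̄ ± 2s: 251.83 ± 2·136.38 = [-20.93, 524.59].
545: z = 2.15, |z| > 2 → outlier.
Every other value lies within [-20.93, 524.59].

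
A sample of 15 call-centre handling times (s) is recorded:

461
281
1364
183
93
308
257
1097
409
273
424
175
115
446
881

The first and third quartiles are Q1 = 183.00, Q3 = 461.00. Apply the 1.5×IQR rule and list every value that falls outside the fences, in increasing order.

881, 1097, 1364

IQR = Q3 − Q1 = 461.00 − 183.00 = 278.00.
Lower fence = Q1 − 1.5·IQR = 183.00 − 417.00 = -234.00.
Upper fence = Q3 + 1.5·IQR = 461.00 + 417.00 = 878.00.
881 > 878.00 → outlier.
1097 > 878.00 → outlier.
1364 > 878.00 → outlier.
All remaining values lie within [-234.00, 878.00].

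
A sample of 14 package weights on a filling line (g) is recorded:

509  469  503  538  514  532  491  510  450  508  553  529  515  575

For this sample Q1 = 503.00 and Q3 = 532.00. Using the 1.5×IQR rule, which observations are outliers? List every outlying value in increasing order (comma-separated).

450

IQR = Q3 − Q1 = 532.00 − 503.00 = 29.00.
Lower fence = Q1 − 1.5·IQR = 503.00 − 43.50 = 459.50.
Upper fence = Q3 + 1.5·IQR = 532.00 + 43.50 = 575.50.
450 < 459.50 → outlier.
All remaining values lie within [459.50, 575.50].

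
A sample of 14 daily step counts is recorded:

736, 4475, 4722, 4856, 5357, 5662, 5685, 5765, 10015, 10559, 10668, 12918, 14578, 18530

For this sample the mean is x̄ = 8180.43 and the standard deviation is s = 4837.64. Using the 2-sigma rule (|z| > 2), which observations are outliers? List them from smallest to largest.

18530

Cutoffs at x̄ ± 2s: 8180.43 ± 2·4837.64 = [-1494.85, 17855.71].
18530: z = 2.14, |z| > 2 → outlier.
Every other value lies within [-1494.85, 17855.71].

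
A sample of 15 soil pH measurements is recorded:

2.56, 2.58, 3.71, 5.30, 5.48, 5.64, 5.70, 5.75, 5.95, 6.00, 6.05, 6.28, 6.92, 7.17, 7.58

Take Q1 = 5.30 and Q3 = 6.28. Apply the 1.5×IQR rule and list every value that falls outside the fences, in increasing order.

2.56, 2.58, 3.71

IQR = Q3 − Q1 = 6.28 − 5.30 = 0.98.
Lower fence = Q1 − 1.5·IQR = 5.30 − 1.47 = 3.83.
Upper fence = Q3 + 1.5·IQR = 6.28 + 1.47 = 7.75.
2.56 < 3.83 → outlier.
2.58 < 3.83 → outlier.
3.71 < 3.83 → outlier.
All remaining values lie within [3.83, 7.75].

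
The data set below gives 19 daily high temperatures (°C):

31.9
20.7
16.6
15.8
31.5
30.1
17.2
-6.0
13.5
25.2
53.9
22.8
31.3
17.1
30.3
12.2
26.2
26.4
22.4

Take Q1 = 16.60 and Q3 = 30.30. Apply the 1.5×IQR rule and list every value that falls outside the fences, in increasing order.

IQR = Q3 − Q1 = 30.30 − 16.60 = 13.70.
Lower fence = Q1 − 1.5·IQR = 16.60 − 20.55 = -3.95.
Upper fence = Q3 + 1.5·IQR = 30.30 + 20.55 = 50.85.
-6.0 < -3.95 → outlier.
53.9 > 50.85 → outlier.
All remaining values lie within [-3.95, 50.85].

-6.0, 53.9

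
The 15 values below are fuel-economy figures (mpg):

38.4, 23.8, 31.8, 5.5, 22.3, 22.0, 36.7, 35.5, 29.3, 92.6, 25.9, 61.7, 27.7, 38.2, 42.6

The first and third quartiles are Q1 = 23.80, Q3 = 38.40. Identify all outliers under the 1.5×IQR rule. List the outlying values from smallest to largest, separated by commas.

IQR = Q3 − Q1 = 38.40 − 23.80 = 14.60.
Lower fence = Q1 − 1.5·IQR = 23.80 − 21.90 = 1.90.
Upper fence = Q3 + 1.5·IQR = 38.40 + 21.90 = 60.30.
61.7 > 60.30 → outlier.
92.6 > 60.30 → outlier.
All remaining values lie within [1.90, 60.30].

61.7, 92.6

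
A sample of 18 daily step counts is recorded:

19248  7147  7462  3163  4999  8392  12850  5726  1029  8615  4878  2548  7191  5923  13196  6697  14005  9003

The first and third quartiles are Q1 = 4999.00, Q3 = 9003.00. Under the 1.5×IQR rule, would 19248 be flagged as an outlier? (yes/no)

yes

IQR = Q3 − Q1 = 9003.00 − 4999.00 = 4004.00.
Lower fence = Q1 − 1.5·IQR = 4999.00 − 6006.00 = -1007.00.
Upper fence = Q3 + 1.5·IQR = 9003.00 + 6006.00 = 15009.00.
19248 lies above the upper fence.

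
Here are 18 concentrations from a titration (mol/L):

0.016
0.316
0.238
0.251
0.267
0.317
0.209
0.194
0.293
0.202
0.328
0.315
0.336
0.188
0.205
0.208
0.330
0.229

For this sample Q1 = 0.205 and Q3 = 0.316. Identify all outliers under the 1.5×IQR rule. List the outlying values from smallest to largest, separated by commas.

IQR = Q3 − Q1 = 0.316 − 0.205 = 0.111.
Lower fence = Q1 − 1.5·IQR = 0.205 − 0.1665 = 0.0385.
Upper fence = Q3 + 1.5·IQR = 0.316 + 0.1665 = 0.4825.
0.016 < 0.0385 → outlier.
All remaining values lie within [0.0385, 0.4825].

0.016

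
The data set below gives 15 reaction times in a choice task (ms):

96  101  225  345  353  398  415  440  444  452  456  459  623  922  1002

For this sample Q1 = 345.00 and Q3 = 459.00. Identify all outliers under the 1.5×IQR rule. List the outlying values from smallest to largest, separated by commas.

96, 101, 922, 1002

IQR = Q3 − Q1 = 459.00 − 345.00 = 114.00.
Lower fence = Q1 − 1.5·IQR = 345.00 − 171.00 = 174.00.
Upper fence = Q3 + 1.5·IQR = 459.00 + 171.00 = 630.00.
96 < 174.00 → outlier.
101 < 174.00 → outlier.
922 > 630.00 → outlier.
1002 > 630.00 → outlier.
All remaining values lie within [174.00, 630.00].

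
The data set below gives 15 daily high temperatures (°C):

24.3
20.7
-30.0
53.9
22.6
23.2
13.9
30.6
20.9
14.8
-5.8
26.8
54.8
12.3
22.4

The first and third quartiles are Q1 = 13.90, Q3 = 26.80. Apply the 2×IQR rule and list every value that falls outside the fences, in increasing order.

IQR = Q3 − Q1 = 26.80 − 13.90 = 12.90.
Lower fence = Q1 − 2·IQR = 13.90 − 25.80 = -11.90.
Upper fence = Q3 + 2·IQR = 26.80 + 25.80 = 52.60.
-30.0 < -11.90 → outlier.
53.9 > 52.60 → outlier.
54.8 > 52.60 → outlier.
All remaining values lie within [-11.90, 52.60].

-30.0, 53.9, 54.8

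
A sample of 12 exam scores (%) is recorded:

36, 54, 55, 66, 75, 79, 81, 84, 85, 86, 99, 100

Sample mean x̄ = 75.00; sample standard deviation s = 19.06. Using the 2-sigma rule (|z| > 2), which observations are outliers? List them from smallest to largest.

Cutoffs at x̄ ± 2s: 75.00 ± 2·19.06 = [36.88, 113.12].
36: z = -2.05, |z| > 2 → outlier.
Every other value lies within [36.88, 113.12].

36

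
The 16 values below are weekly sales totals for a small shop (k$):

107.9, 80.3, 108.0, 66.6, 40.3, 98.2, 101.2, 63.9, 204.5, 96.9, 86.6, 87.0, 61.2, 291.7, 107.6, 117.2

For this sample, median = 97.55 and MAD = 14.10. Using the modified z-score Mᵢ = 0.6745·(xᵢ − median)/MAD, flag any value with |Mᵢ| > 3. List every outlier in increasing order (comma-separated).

|Mᵢ| > 3 ⇔ |xᵢ − 97.55| > 3·14.10/0.6745 = 62.71.
So outliers lie outside [34.84, 160.26].
204.5: M = 5.12 → outlier.
291.7: M = 9.29 → outlier.

204.5, 291.7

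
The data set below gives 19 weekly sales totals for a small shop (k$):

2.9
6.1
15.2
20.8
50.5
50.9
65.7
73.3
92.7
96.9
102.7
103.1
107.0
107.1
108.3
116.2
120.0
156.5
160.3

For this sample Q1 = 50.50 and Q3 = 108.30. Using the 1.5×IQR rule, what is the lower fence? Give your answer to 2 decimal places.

-36.20

IQR = Q3 − Q1 = 108.30 − 50.50 = 57.80.
Lower fence = Q1 − 1.5·IQR = 50.50 − 86.70 = -36.20.
Upper fence = Q3 + 1.5·IQR = 108.30 + 86.70 = 195.00.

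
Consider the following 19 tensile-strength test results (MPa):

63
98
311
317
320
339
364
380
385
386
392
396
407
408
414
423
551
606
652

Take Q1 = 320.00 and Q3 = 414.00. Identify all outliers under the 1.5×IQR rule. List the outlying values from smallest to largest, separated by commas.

63, 98, 606, 652

IQR = Q3 − Q1 = 414.00 − 320.00 = 94.00.
Lower fence = Q1 − 1.5·IQR = 320.00 − 141.00 = 179.00.
Upper fence = Q3 + 1.5·IQR = 414.00 + 141.00 = 555.00.
63 < 179.00 → outlier.
98 < 179.00 → outlier.
606 > 555.00 → outlier.
652 > 555.00 → outlier.
All remaining values lie within [179.00, 555.00].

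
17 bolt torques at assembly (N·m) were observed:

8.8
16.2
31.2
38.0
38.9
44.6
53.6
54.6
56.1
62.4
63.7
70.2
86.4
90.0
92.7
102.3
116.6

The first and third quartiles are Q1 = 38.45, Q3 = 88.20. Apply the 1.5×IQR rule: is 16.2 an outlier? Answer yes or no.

IQR = Q3 − Q1 = 88.20 − 38.45 = 49.75.
Lower fence = Q1 − 1.5·IQR = 38.45 − 74.625 = -36.175.
Upper fence = Q3 + 1.5·IQR = 88.20 + 74.625 = 162.825.
16.2 lies within [-36.175, 162.825].

no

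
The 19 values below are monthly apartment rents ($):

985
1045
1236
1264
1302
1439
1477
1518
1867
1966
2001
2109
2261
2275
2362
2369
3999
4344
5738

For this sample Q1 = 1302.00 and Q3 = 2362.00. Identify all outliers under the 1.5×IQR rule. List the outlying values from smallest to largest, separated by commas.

3999, 4344, 5738

IQR = Q3 − Q1 = 2362.00 − 1302.00 = 1060.00.
Lower fence = Q1 − 1.5·IQR = 1302.00 − 1590.00 = -288.00.
Upper fence = Q3 + 1.5·IQR = 2362.00 + 1590.00 = 3952.00.
3999 > 3952.00 → outlier.
4344 > 3952.00 → outlier.
5738 > 3952.00 → outlier.
All remaining values lie within [-288.00, 3952.00].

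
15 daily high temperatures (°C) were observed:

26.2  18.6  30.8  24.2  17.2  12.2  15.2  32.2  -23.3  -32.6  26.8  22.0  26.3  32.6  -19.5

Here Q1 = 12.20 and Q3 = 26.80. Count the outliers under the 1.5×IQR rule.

3

IQR = 14.60; fences at 12.20 − 21.90 = -9.70 and 26.80 + 21.90 = 48.70.
Outside the cutoffs: -32.6, -23.3, -19.5.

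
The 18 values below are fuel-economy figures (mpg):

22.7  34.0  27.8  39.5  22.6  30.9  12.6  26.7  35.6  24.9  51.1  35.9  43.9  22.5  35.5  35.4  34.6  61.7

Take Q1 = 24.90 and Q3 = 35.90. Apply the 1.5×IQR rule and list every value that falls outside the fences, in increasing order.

IQR = Q3 − Q1 = 35.90 − 24.90 = 11.00.
Lower fence = Q1 − 1.5·IQR = 24.90 − 16.50 = 8.40.
Upper fence = Q3 + 1.5·IQR = 35.90 + 16.50 = 52.40.
61.7 > 52.40 → outlier.
All remaining values lie within [8.40, 52.40].

61.7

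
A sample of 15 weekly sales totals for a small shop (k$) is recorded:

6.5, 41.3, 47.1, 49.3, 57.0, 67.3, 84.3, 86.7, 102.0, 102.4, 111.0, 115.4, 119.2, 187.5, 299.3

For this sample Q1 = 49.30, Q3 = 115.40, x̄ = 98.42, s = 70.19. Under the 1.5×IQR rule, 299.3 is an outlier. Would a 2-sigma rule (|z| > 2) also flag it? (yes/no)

yes

z = (299.3 − 98.42) / 70.19 = 2.86.
|z| = 2.86 > 2.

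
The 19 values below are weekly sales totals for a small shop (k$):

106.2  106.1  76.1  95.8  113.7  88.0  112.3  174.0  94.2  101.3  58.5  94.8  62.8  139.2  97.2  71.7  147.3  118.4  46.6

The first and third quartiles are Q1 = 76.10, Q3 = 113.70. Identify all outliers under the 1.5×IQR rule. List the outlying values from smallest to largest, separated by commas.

IQR = Q3 − Q1 = 113.70 − 76.10 = 37.60.
Lower fence = Q1 − 1.5·IQR = 76.10 − 56.40 = 19.70.
Upper fence = Q3 + 1.5·IQR = 113.70 + 56.40 = 170.10.
174.0 > 170.10 → outlier.
All remaining values lie within [19.70, 170.10].

174.0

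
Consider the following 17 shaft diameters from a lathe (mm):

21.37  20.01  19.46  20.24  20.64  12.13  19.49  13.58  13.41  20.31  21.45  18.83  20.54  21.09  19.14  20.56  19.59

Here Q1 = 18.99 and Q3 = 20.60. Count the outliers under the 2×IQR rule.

IQR = 1.61; fences at 18.99 − 3.22 = 15.77 and 20.60 + 3.22 = 23.82.
Outside the cutoffs: 12.13, 13.41, 13.58.

3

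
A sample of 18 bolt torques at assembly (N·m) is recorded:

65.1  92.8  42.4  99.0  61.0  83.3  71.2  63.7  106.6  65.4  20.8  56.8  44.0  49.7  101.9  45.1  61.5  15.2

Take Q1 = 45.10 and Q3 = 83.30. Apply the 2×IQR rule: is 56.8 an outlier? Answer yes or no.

no

IQR = Q3 − Q1 = 83.30 − 45.10 = 38.20.
Lower fence = Q1 − 2·IQR = 45.10 − 76.40 = -31.30.
Upper fence = Q3 + 2·IQR = 83.30 + 76.40 = 159.70.
56.8 lies within [-31.30, 159.70].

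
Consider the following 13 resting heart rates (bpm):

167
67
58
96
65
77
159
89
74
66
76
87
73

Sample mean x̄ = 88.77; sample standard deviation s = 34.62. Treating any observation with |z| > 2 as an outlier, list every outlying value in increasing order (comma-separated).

Cutoffs at x̄ ± 2s: 88.77 ± 2·34.62 = [19.53, 158.01].
159: z = 2.03, |z| > 2 → outlier.
167: z = 2.26, |z| > 2 → outlier.
Every other value lies within [19.53, 158.01].

159, 167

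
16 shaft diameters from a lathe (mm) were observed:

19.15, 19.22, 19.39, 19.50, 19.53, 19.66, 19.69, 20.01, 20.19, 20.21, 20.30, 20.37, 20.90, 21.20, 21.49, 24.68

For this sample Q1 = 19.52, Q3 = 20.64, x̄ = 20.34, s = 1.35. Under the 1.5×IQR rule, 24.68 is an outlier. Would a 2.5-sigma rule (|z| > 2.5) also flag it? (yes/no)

yes

z = (24.68 − 20.34) / 1.35 = 3.21.
|z| = 3.21 > 2.5.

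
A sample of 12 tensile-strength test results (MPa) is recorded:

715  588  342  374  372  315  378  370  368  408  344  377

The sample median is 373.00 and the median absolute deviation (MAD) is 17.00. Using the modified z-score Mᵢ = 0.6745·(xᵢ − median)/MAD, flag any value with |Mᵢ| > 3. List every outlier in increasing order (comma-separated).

588, 715

|Mᵢ| > 3 ⇔ |xᵢ − 373.00| > 3·17.00/0.6745 = 75.61.
So outliers lie outside [297.39, 448.61].
588: M = 8.53 → outlier.
715: M = 13.57 → outlier.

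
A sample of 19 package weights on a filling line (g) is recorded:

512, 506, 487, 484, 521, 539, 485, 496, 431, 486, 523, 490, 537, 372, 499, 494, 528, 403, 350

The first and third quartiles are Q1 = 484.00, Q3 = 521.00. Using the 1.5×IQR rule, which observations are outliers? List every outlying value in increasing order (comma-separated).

350, 372, 403

IQR = Q3 − Q1 = 521.00 − 484.00 = 37.00.
Lower fence = Q1 − 1.5·IQR = 484.00 − 55.50 = 428.50.
Upper fence = Q3 + 1.5·IQR = 521.00 + 55.50 = 576.50.
350 < 428.50 → outlier.
372 < 428.50 → outlier.
403 < 428.50 → outlier.
All remaining values lie within [428.50, 576.50].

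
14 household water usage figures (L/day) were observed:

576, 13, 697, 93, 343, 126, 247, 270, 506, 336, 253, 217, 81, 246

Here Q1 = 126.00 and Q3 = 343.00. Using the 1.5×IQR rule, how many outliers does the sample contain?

1

IQR = 217.00; fences at 126.00 − 325.50 = -199.50 and 343.00 + 325.50 = 668.50.
Outside the cutoffs: 697.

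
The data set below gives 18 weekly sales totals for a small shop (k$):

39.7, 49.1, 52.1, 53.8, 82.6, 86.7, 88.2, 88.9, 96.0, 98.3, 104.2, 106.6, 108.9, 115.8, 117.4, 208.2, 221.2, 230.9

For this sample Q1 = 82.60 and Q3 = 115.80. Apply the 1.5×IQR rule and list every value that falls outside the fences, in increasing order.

208.2, 221.2, 230.9

IQR = Q3 − Q1 = 115.80 − 82.60 = 33.20.
Lower fence = Q1 − 1.5·IQR = 82.60 − 49.80 = 32.80.
Upper fence = Q3 + 1.5·IQR = 115.80 + 49.80 = 165.60.
208.2 > 165.60 → outlier.
221.2 > 165.60 → outlier.
230.9 > 165.60 → outlier.
All remaining values lie within [32.80, 165.60].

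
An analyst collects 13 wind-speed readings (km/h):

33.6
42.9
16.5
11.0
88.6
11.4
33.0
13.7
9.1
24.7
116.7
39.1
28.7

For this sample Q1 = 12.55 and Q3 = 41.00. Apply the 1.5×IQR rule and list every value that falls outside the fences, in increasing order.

IQR = Q3 − Q1 = 41.00 − 12.55 = 28.45.
Lower fence = Q1 − 1.5·IQR = 12.55 − 42.675 = -30.125.
Upper fence = Q3 + 1.5·IQR = 41.00 + 42.675 = 83.675.
88.6 > 83.675 → outlier.
116.7 > 83.675 → outlier.
All remaining values lie within [-30.125, 83.675].

88.6, 116.7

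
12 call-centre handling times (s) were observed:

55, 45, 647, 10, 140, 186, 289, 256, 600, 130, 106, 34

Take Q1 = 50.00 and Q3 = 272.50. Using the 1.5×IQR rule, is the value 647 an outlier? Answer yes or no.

yes

IQR = Q3 − Q1 = 272.50 − 50.00 = 222.50.
Lower fence = Q1 − 1.5·IQR = 50.00 − 333.75 = -283.75.
Upper fence = Q3 + 1.5·IQR = 272.50 + 333.75 = 606.25.
647 lies above the upper fence.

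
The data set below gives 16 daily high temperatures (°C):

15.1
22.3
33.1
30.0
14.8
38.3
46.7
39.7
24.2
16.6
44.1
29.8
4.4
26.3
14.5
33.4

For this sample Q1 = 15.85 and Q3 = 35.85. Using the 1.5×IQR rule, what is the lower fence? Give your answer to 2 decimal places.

IQR = Q3 − Q1 = 35.85 − 15.85 = 20.00.
Lower fence = Q1 − 1.5·IQR = 15.85 − 30.00 = -14.15.
Upper fence = Q3 + 1.5·IQR = 35.85 + 30.00 = 65.85.

-14.15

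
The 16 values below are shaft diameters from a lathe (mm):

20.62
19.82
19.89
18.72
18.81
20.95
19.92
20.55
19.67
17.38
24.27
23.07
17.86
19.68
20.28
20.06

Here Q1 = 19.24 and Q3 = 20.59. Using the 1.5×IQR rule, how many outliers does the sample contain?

2

IQR = 1.35; fences at 19.24 − 2.025 = 17.215 and 20.59 + 2.025 = 22.615.
Outside the cutoffs: 23.07, 24.27.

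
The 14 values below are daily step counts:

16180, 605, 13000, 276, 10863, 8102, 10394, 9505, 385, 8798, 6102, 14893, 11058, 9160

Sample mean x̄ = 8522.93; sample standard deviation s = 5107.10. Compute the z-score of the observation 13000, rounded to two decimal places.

z = (13000 − 8522.93) / 5107.10 = 0.88.

0.88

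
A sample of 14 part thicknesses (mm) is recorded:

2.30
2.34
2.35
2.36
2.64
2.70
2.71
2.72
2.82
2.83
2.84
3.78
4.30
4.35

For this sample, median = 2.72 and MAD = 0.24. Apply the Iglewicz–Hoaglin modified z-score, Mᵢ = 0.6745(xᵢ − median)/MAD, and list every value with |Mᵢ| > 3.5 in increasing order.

4.30, 4.35

|Mᵢ| > 3.5 ⇔ |xᵢ − 2.72| > 3.5·0.24/0.6745 = 1.25.
So outliers lie outside [1.47, 3.97].
4.30: M = 4.44 → outlier.
4.35: M = 4.58 → outlier.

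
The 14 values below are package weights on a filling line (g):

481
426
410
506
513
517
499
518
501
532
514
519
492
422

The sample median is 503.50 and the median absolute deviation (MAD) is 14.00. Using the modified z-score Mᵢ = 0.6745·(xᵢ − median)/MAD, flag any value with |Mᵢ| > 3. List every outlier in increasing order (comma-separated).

|Mᵢ| > 3 ⇔ |xᵢ − 503.50| > 3·14.00/0.6745 = 62.27.
So outliers lie outside [441.23, 565.77].
410: M = -4.50 → outlier.
422: M = -3.93 → outlier.
426: M = -3.73 → outlier.

410, 422, 426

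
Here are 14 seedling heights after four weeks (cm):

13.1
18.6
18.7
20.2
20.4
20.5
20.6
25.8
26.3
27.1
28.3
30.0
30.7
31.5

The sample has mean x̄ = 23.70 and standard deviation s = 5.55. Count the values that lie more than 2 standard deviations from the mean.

Cutoffs: x̄ ± 2s = [12.60, 34.80].
Every value lies within the cutoffs.

0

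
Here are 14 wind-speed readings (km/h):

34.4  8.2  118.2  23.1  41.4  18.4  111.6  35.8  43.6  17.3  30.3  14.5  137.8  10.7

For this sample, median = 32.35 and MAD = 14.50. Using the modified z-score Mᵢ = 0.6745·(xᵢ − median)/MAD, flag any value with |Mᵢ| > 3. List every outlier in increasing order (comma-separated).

111.6, 118.2, 137.8

|Mᵢ| > 3 ⇔ |xᵢ − 32.35| > 3·14.50/0.6745 = 64.49.
So outliers lie outside [-32.14, 96.84].
111.6: M = 3.69 → outlier.
118.2: M = 3.99 → outlier.
137.8: M = 4.91 → outlier.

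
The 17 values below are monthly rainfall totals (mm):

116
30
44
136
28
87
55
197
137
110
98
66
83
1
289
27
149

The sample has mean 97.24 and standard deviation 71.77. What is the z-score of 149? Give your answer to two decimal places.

0.72

z = (149 − 97.24) / 71.77 = 0.72.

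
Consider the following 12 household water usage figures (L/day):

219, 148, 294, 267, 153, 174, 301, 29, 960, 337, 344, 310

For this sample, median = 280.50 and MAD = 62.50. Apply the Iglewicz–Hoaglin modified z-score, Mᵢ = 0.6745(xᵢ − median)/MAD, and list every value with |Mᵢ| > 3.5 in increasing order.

|Mᵢ| > 3.5 ⇔ |xᵢ − 280.50| > 3.5·62.50/0.6745 = 324.31.
So outliers lie outside [-43.81, 604.81].
960: M = 7.33 → outlier.

960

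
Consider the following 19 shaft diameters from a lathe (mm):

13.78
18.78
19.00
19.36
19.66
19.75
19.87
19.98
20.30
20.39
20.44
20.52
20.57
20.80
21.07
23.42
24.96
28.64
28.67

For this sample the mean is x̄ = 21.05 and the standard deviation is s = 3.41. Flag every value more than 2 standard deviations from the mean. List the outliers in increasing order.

13.78, 28.64, 28.67

Cutoffs at x̄ ± 2s: 21.05 ± 2·3.41 = [14.23, 27.87].
13.78: z = -2.13, |z| > 2 → outlier.
28.64: z = 2.23, |z| > 2 → outlier.
28.67: z = 2.23, |z| > 2 → outlier.
Every other value lies within [14.23, 27.87].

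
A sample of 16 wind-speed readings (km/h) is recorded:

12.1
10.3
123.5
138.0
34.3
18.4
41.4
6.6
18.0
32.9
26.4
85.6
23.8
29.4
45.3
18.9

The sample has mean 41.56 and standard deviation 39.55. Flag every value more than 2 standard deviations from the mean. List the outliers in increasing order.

123.5, 138.0

Cutoffs at x̄ ± 2s: 41.56 ± 2·39.55 = [-37.54, 120.66].
123.5: z = 2.07, |z| > 2 → outlier.
138.0: z = 2.44, |z| > 2 → outlier.
Every other value lies within [-37.54, 120.66].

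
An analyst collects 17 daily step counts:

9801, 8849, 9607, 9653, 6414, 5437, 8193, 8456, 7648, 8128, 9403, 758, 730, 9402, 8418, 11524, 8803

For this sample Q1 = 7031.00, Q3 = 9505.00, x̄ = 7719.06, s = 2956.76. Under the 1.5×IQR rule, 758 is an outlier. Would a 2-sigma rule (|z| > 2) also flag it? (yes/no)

z = (758 − 7719.06) / 2956.76 = -2.35.
|z| = 2.35 > 2.

yes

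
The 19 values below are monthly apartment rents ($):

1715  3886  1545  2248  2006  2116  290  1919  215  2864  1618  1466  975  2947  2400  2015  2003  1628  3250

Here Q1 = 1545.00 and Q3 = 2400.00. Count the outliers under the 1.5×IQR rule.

2

IQR = 855.00; fences at 1545.00 − 1282.50 = 262.50 and 2400.00 + 1282.50 = 3682.50.
Outside the cutoffs: 215, 3886.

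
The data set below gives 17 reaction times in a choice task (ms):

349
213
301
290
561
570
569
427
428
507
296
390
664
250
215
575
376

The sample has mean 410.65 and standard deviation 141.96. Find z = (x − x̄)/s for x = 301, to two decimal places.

z = (301 − 410.65) / 141.96 = -0.77.

-0.77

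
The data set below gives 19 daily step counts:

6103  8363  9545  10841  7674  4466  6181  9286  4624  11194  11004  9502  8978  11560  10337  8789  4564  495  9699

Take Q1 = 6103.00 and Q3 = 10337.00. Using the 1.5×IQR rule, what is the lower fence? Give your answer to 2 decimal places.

-248.00

IQR = Q3 − Q1 = 10337.00 − 6103.00 = 4234.00.
Lower fence = Q1 − 1.5·IQR = 6103.00 − 6351.00 = -248.00.
Upper fence = Q3 + 1.5·IQR = 10337.00 + 6351.00 = 16688.00.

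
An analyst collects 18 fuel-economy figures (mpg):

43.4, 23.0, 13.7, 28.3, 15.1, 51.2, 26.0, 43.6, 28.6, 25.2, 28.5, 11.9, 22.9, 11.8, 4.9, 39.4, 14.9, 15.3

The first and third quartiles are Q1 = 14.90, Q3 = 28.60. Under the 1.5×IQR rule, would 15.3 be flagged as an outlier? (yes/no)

IQR = Q3 − Q1 = 28.60 − 14.90 = 13.70.
Lower fence = Q1 − 1.5·IQR = 14.90 − 20.55 = -5.65.
Upper fence = Q3 + 1.5·IQR = 28.60 + 20.55 = 49.15.
15.3 lies within [-5.65, 49.15].

no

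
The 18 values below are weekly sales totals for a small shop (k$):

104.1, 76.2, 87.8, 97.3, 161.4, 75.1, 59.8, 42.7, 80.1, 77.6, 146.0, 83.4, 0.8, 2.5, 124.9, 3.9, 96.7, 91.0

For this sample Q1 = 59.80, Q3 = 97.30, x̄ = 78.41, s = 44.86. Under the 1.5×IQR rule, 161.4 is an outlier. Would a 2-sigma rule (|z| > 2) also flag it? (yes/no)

no

z = (161.4 − 78.41) / 44.86 = 1.85.
|z| = 1.85 ≤ 2.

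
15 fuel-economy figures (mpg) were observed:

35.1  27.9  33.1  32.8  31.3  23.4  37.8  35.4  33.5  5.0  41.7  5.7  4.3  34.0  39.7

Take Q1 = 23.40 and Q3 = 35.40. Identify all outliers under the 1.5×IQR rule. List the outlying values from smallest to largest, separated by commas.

4.3, 5.0

IQR = Q3 − Q1 = 35.40 − 23.40 = 12.00.
Lower fence = Q1 − 1.5·IQR = 23.40 − 18.00 = 5.40.
Upper fence = Q3 + 1.5·IQR = 35.40 + 18.00 = 53.40.
4.3 < 5.40 → outlier.
5.0 < 5.40 → outlier.
All remaining values lie within [5.40, 53.40].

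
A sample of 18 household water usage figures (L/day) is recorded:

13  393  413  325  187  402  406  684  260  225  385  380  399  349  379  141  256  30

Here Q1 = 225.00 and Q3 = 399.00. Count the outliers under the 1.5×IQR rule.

IQR = 174.00; fences at 225.00 − 261.00 = -36.00 and 399.00 + 261.00 = 660.00.
Outside the cutoffs: 684.

1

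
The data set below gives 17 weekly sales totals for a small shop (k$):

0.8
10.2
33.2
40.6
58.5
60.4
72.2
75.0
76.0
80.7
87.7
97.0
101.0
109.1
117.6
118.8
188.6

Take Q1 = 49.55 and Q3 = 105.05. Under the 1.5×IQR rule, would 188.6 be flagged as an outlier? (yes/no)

yes

IQR = Q3 − Q1 = 105.05 − 49.55 = 55.50.
Lower fence = Q1 − 1.5·IQR = 49.55 − 83.25 = -33.70.
Upper fence = Q3 + 1.5·IQR = 105.05 + 83.25 = 188.30.
188.6 lies above the upper fence.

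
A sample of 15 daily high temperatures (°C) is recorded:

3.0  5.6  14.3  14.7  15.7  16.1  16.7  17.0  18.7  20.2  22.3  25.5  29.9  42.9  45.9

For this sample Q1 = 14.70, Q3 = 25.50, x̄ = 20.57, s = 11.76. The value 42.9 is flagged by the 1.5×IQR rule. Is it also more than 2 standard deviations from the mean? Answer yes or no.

z = (42.9 − 20.57) / 11.76 = 1.90.
|z| = 1.90 ≤ 2.

no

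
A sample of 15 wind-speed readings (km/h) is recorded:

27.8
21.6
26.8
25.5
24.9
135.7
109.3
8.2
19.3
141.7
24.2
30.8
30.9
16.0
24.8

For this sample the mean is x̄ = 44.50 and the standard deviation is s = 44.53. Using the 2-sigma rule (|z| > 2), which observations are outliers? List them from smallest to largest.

135.7, 141.7

Cutoffs at x̄ ± 2s: 44.50 ± 2·44.53 = [-44.56, 133.56].
135.7: z = 2.05, |z| > 2 → outlier.
141.7: z = 2.18, |z| > 2 → outlier.
Every other value lies within [-44.56, 133.56].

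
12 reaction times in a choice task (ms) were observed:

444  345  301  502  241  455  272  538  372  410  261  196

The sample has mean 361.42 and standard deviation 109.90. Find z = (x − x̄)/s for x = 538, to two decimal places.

z = (538 − 361.42) / 109.90 = 1.61.

1.61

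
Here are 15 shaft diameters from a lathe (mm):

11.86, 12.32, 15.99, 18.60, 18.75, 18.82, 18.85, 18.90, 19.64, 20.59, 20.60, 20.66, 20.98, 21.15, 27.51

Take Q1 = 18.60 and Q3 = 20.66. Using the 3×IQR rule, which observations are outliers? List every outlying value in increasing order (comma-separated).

11.86, 12.32, 27.51

IQR = Q3 − Q1 = 20.66 − 18.60 = 2.06.
Lower fence = Q1 − 3·IQR = 18.60 − 6.18 = 12.42.
Upper fence = Q3 + 3·IQR = 20.66 + 6.18 = 26.84.
11.86 < 12.42 → outlier.
12.32 < 12.42 → outlier.
27.51 > 26.84 → outlier.
All remaining values lie within [12.42, 26.84].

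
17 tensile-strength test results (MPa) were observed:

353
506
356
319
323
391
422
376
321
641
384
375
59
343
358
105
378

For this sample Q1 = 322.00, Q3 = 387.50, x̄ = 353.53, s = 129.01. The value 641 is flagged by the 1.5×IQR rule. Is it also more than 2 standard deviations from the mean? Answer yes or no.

z = (641 − 353.53) / 129.01 = 2.23.
|z| = 2.23 > 2.

yes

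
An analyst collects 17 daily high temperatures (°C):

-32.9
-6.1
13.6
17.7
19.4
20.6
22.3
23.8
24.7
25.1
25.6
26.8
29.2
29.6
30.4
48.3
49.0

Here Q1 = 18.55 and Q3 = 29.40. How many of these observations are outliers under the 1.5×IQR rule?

4

IQR = 10.85; fences at 18.55 − 16.275 = 2.275 and 29.40 + 16.275 = 45.675.
Outside the cutoffs: -32.9, -6.1, 48.3, 49.0.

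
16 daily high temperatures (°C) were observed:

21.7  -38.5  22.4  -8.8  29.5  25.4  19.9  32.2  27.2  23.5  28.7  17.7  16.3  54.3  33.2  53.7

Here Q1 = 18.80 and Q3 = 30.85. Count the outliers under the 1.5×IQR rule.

4

IQR = 12.05; fences at 18.80 − 18.075 = 0.725 and 30.85 + 18.075 = 48.925.
Outside the cutoffs: -38.5, -8.8, 53.7, 54.3.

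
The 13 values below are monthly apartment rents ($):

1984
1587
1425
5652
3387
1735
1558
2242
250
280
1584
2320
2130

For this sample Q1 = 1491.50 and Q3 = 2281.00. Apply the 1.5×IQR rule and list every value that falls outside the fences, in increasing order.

IQR = Q3 − Q1 = 2281.00 − 1491.50 = 789.50.
Lower fence = Q1 − 1.5·IQR = 1491.50 − 1184.25 = 307.25.
Upper fence = Q3 + 1.5·IQR = 2281.00 + 1184.25 = 3465.25.
250 < 307.25 → outlier.
280 < 307.25 → outlier.
5652 > 3465.25 → outlier.
All remaining values lie within [307.25, 3465.25].

250, 280, 5652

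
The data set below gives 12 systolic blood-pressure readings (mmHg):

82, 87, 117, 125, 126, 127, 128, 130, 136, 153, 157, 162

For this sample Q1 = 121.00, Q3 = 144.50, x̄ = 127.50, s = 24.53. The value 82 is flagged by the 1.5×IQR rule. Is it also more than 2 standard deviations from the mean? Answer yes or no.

z = (82 − 127.50) / 24.53 = -1.85.
|z| = 1.85 ≤ 2.

no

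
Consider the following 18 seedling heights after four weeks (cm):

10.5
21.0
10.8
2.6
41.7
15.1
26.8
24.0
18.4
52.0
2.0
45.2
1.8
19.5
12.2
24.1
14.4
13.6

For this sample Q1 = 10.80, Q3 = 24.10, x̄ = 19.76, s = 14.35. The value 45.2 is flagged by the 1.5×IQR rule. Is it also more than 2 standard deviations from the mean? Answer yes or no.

no

z = (45.2 − 19.76) / 14.35 = 1.77.
|z| = 1.77 ≤ 2.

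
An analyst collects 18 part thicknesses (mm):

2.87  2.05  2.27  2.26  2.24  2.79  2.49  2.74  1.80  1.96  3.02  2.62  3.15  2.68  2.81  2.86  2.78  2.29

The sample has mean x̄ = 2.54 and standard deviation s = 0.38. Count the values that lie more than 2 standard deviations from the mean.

Cutoffs: x̄ ± 2s = [1.78, 3.30].
Every value lies within the cutoffs.

0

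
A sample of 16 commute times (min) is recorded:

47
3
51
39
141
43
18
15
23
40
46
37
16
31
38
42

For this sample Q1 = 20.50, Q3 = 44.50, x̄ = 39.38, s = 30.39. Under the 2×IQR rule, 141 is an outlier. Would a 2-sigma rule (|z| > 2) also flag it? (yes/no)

z = (141 − 39.38) / 30.39 = 3.34.
|z| = 3.34 > 2.

yes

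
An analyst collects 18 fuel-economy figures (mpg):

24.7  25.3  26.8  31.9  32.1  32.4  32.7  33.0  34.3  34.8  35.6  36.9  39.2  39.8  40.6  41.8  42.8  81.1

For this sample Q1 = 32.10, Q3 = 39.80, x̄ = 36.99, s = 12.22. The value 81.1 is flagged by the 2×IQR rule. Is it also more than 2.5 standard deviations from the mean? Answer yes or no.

yes

z = (81.1 − 36.99) / 12.22 = 3.61.
|z| = 3.61 > 2.5.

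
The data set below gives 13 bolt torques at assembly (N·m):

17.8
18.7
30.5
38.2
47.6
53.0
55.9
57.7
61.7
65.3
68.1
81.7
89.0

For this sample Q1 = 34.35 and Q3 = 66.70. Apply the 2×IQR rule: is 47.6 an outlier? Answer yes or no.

no

IQR = Q3 − Q1 = 66.70 − 34.35 = 32.35.
Lower fence = Q1 − 2·IQR = 34.35 − 64.70 = -30.35.
Upper fence = Q3 + 2·IQR = 66.70 + 64.70 = 131.40.
47.6 lies within [-30.35, 131.40].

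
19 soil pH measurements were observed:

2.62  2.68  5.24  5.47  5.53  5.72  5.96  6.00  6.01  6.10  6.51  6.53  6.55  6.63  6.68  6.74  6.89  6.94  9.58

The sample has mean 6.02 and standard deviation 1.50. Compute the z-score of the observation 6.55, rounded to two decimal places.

z = (6.55 − 6.02) / 1.50 = 0.35.

0.35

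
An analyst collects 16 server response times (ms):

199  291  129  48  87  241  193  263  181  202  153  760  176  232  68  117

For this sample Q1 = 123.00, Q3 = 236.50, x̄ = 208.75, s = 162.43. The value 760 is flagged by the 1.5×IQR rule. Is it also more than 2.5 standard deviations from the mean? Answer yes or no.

yes

z = (760 − 208.75) / 162.43 = 3.39.
|z| = 3.39 > 2.5.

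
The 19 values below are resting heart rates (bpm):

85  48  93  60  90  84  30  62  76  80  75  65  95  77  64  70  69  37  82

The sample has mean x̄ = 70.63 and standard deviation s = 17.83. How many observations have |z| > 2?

Cutoffs: x̄ ± 2s = [34.97, 106.29].
Outside the cutoffs: 30.

1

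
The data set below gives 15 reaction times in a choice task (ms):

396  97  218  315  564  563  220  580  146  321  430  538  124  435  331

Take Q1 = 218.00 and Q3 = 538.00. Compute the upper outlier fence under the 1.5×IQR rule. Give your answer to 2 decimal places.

1018.00

IQR = Q3 − Q1 = 538.00 − 218.00 = 320.00.
Lower fence = Q1 − 1.5·IQR = 218.00 − 480.00 = -262.00.
Upper fence = Q3 + 1.5·IQR = 538.00 + 480.00 = 1018.00.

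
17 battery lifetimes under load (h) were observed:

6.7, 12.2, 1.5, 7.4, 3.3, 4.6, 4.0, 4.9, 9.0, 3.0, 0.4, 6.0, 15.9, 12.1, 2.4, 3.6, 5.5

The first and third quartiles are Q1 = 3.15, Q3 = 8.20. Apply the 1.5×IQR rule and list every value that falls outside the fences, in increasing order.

15.9

IQR = Q3 − Q1 = 8.20 − 3.15 = 5.05.
Lower fence = Q1 − 1.5·IQR = 3.15 − 7.575 = -4.425.
Upper fence = Q3 + 1.5·IQR = 8.20 + 7.575 = 15.775.
15.9 > 15.775 → outlier.
All remaining values lie within [-4.425, 15.775].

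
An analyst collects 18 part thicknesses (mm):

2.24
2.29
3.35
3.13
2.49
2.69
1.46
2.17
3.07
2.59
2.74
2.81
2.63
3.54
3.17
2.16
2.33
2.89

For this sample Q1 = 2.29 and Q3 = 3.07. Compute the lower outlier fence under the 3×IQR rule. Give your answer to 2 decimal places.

IQR = Q3 − Q1 = 3.07 − 2.29 = 0.78.
Lower fence = Q1 − 3·IQR = 2.29 − 2.34 = -0.05.
Upper fence = Q3 + 3·IQR = 3.07 + 2.34 = 5.41.

-0.05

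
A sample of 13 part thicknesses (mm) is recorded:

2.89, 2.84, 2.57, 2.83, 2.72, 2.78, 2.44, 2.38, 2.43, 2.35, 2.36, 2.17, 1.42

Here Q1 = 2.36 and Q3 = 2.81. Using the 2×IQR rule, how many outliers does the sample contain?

IQR = 0.45; fences at 2.36 − 0.90 = 1.46 and 2.81 + 0.90 = 3.71.
Outside the cutoffs: 1.42.

1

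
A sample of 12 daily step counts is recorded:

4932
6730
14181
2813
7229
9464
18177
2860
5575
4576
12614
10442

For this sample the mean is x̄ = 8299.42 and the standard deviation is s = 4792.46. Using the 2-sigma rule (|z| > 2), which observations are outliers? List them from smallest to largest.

18177

Cutoffs at x̄ ± 2s: 8299.42 ± 2·4792.46 = [-1285.50, 17884.34].
18177: z = 2.06, |z| > 2 → outlier.
Every other value lies within [-1285.50, 17884.34].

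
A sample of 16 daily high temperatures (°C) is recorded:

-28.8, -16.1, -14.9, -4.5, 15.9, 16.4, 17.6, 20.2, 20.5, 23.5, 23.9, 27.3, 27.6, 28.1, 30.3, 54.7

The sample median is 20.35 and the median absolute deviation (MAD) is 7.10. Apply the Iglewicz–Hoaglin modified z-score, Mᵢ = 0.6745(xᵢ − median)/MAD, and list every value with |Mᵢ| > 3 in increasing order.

-28.8, -16.1, -14.9, 54.7

|Mᵢ| > 3 ⇔ |xᵢ − 20.35| > 3·7.10/0.6745 = 31.58.
So outliers lie outside [-11.23, 51.93].
-28.8: M = -4.67 → outlier.
-16.1: M = -3.46 → outlier.
-14.9: M = -3.35 → outlier.
54.7: M = 3.26 → outlier.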